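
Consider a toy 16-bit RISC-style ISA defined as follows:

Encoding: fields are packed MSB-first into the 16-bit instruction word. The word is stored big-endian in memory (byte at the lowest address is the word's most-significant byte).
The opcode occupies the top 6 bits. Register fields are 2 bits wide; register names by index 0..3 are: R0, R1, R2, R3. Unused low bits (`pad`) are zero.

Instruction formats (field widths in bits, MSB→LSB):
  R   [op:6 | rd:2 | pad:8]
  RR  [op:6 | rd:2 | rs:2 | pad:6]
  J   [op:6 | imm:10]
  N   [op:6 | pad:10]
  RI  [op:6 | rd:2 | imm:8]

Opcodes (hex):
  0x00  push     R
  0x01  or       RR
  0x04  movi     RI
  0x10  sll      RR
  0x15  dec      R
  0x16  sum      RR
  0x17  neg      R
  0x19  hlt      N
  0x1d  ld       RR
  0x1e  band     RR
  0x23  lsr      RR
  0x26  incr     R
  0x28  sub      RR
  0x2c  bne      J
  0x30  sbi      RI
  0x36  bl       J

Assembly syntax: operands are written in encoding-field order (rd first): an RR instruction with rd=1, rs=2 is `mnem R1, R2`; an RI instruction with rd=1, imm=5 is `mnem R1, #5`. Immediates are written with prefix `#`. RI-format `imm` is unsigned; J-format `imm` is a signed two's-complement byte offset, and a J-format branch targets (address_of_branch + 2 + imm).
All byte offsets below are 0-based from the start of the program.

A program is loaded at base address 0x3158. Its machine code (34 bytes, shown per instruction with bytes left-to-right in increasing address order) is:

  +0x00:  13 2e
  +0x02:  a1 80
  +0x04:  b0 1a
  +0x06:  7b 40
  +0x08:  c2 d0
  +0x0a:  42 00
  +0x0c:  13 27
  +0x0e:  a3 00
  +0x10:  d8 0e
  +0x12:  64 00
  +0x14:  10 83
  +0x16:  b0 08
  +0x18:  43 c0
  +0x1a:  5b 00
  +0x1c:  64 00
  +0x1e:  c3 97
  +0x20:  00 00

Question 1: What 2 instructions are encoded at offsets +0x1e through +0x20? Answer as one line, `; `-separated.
sbi R3, #151; push R0

+0x1e: c3 97 ⇒ word 0xc397 (big)
  opcode bits[15:10]=0x30: sbi/RI
  rd@[9:8]=0x3 ⇒ R3
  imm@[7:0]=0x97 ⇒ #151
+0x20: 00 00 ⇒ word 0x0000 (big)
  opcode bits[15:10]=0x0: push/R
  rd@[9:8]=0x0 ⇒ R0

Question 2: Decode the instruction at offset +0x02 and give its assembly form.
sub R1, R2

+0x02: a1 80 ⇒ word 0xa180 (big)
  top 6b → 0x28 → sub [RR]
  rd: (w>>8)&0x3=0x1 → R1
  rs: (w>>6)&0x3=0x2 → R2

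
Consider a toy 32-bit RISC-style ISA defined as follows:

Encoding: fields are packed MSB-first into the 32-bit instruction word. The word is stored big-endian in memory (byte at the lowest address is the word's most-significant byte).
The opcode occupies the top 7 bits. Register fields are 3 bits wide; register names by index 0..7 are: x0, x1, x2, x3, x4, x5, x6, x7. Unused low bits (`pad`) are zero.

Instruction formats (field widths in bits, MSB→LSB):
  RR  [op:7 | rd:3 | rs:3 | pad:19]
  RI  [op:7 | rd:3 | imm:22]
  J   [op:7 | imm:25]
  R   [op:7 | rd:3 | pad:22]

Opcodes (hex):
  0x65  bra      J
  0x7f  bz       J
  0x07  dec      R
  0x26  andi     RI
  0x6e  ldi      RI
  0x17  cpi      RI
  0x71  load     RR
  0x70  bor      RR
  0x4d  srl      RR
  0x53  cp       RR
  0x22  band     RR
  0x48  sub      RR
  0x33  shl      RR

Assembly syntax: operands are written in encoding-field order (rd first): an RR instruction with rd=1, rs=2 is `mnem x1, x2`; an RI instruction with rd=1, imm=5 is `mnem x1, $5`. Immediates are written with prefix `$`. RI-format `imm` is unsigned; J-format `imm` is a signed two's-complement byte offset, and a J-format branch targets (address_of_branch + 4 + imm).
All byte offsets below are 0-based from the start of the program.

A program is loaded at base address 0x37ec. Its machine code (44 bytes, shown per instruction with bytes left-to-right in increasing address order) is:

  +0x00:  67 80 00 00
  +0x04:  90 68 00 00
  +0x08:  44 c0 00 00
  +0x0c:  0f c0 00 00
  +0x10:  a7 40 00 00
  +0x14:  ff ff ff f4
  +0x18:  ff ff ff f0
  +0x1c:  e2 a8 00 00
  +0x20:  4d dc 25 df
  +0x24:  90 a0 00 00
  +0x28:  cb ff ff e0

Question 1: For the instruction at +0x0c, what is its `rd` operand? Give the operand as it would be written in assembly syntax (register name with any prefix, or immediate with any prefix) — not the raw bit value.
x7

@+0c  big-endian(0f c0 00 00) = 0x0fc00000
  opcode bits[31:25]=0x7: dec/R
  rd: (w>>22)&0x7=0x7 → x7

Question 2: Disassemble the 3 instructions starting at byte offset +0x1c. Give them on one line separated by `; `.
load x2, x5; andi x7, $1844703; sub x2, x4

[1c] e2 a8 00 00 → 0xe2a80000
  op=0xe2a80000>>25=0x71 ⇒ load (RR)
  rd@[24:22]=0x2 ⇒ x2
  rs@[21:19]=0x5 ⇒ x5
[20] 4d dc 25 df → 0x4ddc25df
  op=0x4ddc25df>>25=0x26 ⇒ andi (RI)
  rd@[24:22]=0x7 ⇒ x7
  imm@[21:0]=0x1c25df ⇒ $1844703
[24] 90 a0 00 00 → 0x90a00000
  op=0x90a00000>>25=0x48 ⇒ sub (RR)
  rd@[24:22]=0x2 ⇒ x2
  rs@[21:19]=0x4 ⇒ x4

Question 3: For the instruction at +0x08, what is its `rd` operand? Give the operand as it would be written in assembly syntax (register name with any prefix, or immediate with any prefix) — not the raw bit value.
off 0x08: read 44 c0 00 00 as big → 0x44c00000
  opcode bits[31:25]=0x22: band/RR
  rd@[24:22]=0x3 ⇒ x3
  rs@[21:19]=0x0 ⇒ x0

x3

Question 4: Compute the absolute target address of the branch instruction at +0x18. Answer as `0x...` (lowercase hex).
0x37f8

[18] ff ff ff f0 → 0xfffffff0
  opcode bits[31:25]=0x7f: bz/J
  imm@[24:0]=0x1fffff0 (s25→-16) ⇒ $-16
  target = base 0x37ec + off 0x18 + 4 + imm -16 = 0x37f8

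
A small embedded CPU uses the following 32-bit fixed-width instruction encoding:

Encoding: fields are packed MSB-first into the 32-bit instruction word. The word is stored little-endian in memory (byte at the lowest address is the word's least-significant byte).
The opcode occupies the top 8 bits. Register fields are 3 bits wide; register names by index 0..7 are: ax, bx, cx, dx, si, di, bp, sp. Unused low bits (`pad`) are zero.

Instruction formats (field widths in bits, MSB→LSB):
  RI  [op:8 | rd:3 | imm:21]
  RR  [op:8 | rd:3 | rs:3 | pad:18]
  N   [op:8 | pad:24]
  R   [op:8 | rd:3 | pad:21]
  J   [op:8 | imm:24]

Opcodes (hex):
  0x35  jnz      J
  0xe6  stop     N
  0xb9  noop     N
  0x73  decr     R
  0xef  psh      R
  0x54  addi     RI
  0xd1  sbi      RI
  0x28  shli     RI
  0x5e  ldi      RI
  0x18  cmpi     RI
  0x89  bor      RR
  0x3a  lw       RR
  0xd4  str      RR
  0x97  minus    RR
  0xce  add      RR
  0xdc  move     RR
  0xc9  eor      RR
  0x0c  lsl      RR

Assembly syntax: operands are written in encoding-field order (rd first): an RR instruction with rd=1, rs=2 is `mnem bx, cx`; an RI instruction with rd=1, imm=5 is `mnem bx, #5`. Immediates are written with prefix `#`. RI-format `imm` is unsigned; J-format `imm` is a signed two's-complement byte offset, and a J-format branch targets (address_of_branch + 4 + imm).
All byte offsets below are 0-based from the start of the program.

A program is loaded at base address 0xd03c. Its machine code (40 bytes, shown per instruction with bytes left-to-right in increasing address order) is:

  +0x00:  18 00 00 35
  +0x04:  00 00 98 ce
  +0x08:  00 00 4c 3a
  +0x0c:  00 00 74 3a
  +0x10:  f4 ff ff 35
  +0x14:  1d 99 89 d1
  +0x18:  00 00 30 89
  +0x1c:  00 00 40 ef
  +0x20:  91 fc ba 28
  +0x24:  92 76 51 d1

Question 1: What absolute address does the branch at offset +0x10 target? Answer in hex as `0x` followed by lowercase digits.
@+10  little-endian(f4 ff ff 35) = 0x35fffff4
  op=0x35fffff4>>24=0x35 ⇒ jnz (J)
  [23:0] imm=16777204 (s24→-12) = #-12
  target = base 0xd03c + off 0x10 + 4 + imm -12 = 0xd044

0xd044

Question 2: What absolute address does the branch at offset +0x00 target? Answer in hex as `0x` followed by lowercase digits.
0xd058

[00] 18 00 00 35 → 0x35000018
  top 8b → 0x35 → jnz [J]
  imm: (w>>0)&0xffffff=0x18 → #24
  target = base 0xd03c + off 0x00 + 4 + imm 24 = 0xd058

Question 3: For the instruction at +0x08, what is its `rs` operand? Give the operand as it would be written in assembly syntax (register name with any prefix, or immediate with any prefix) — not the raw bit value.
off 0x08: read 00 00 4c 3a as little → 0x3a4c0000
  top 8b → 0x3a → lw [RR]
  [23:21] rd=2 = cx
  [20:18] rs=3 = dx

dx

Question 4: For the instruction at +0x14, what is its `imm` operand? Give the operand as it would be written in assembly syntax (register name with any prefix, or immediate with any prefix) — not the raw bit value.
[14] 1d 99 89 d1 → 0xd189991d
  opcode bits[31:24]=0xd1: sbi/RI
  rd@[23:21]=0x4 ⇒ si
  imm@[20:0]=0x9991d ⇒ #629021

#629021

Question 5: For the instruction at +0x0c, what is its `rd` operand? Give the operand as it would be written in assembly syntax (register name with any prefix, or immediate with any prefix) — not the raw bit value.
dx

off 0x0c: read 00 00 74 3a as little → 0x3a740000
  op=0x3a740000>>24=0x3a ⇒ lw (RR)
  rd: (w>>21)&0x7=0x3 → dx
  rs: (w>>18)&0x7=0x5 → di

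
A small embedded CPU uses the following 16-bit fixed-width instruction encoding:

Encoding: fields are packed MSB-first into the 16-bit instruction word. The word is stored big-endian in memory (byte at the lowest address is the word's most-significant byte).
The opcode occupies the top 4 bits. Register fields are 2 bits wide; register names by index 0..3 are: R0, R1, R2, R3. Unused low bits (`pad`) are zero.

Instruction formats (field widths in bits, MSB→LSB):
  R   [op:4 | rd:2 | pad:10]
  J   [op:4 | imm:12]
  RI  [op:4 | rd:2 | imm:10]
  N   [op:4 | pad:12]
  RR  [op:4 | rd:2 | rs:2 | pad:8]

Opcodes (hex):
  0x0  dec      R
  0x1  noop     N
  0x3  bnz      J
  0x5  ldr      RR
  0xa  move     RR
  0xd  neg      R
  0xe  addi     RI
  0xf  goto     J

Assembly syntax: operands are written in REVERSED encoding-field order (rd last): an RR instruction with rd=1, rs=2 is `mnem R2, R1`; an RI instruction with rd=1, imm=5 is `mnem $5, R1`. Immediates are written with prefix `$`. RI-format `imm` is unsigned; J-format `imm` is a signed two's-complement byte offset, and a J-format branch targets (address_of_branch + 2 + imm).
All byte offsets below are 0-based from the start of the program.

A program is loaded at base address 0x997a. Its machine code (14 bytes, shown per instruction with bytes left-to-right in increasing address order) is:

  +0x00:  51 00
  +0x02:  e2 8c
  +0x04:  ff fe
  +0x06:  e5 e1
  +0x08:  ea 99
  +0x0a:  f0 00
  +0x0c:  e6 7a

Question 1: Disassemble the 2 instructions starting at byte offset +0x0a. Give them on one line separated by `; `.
off 0x0a: read f0 00 as big → 0xf000
  top 4b → 0xf → goto [J]
  imm@[11:0]=0x0 ⇒ $0
off 0x0c: read e6 7a as big → 0xe67a
  top 4b → 0xe → addi [RI]
  rd@[11:10]=0x1 ⇒ R1
  imm@[9:0]=0x27a ⇒ $634

goto $0; addi $634, R1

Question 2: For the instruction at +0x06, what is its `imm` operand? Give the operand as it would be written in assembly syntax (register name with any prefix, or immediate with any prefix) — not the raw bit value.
+0x06: e5 e1 ⇒ word 0xe5e1 (big)
  op=0xe5e1>>12=0xe ⇒ addi (RI)
  [11:10] rd=1 = R1
  [9:0] imm=481 = $481

$481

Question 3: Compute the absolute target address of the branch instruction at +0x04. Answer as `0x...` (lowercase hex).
off 0x04: read ff fe as big → 0xfffe
  opcode bits[15:12]=0xf: goto/J
  [11:0] imm=4094 (s12→-2) = $-2
  target = base 0x997a + off 0x04 + 2 + imm -2 = 0x997e

0x997e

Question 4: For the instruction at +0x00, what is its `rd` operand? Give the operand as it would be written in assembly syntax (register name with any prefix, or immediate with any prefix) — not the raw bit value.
R0

+0x00: 51 00 ⇒ word 0x5100 (big)
  opcode bits[15:12]=0x5: ldr/RR
  [11:10] rd=0 = R0
  [9:8] rs=1 = R1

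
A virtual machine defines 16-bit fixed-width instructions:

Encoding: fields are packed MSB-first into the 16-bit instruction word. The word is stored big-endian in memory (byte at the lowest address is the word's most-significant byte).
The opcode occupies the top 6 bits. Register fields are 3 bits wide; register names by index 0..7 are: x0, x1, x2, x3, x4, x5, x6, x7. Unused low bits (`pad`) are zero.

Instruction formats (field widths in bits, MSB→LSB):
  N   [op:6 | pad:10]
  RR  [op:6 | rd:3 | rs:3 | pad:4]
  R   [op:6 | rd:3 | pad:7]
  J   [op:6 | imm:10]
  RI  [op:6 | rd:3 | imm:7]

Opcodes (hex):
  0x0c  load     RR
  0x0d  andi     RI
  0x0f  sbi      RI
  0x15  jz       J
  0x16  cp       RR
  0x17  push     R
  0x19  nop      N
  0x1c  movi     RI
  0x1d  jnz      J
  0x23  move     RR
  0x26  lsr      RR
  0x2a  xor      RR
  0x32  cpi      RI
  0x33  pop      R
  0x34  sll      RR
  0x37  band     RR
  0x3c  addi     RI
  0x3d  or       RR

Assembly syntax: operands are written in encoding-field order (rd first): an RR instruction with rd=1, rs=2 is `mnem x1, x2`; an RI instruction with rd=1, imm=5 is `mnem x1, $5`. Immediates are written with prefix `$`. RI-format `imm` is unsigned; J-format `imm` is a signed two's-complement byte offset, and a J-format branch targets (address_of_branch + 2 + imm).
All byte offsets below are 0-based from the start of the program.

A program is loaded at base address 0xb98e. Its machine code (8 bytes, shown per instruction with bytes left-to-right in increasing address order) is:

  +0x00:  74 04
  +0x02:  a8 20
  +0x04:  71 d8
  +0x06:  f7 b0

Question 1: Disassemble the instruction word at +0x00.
jnz $4

@+00  big-endian(74 04) = 0x7404
  top 6b → 0x1d → jnz [J]
  imm@[9:0]=0x4 ⇒ $4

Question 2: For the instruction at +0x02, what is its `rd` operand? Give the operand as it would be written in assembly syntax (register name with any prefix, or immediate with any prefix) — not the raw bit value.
x0

+0x02: a8 20 ⇒ word 0xa820 (big)
  top 6b → 0x2a → xor [RR]
  [9:7] rd=0 = x0
  [6:4] rs=2 = x2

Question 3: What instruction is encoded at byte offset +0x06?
+0x06: f7 b0 ⇒ word 0xf7b0 (big)
  top 6b → 0x3d → or [RR]
  rd: (w>>7)&0x7=0x7 → x7
  rs: (w>>4)&0x7=0x3 → x3

or x7, x3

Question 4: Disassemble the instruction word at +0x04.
movi x3, $88

[04] 71 d8 → 0x71d8
  opcode bits[15:10]=0x1c: movi/RI
  [9:7] rd=3 = x3
  [6:0] imm=88 = $88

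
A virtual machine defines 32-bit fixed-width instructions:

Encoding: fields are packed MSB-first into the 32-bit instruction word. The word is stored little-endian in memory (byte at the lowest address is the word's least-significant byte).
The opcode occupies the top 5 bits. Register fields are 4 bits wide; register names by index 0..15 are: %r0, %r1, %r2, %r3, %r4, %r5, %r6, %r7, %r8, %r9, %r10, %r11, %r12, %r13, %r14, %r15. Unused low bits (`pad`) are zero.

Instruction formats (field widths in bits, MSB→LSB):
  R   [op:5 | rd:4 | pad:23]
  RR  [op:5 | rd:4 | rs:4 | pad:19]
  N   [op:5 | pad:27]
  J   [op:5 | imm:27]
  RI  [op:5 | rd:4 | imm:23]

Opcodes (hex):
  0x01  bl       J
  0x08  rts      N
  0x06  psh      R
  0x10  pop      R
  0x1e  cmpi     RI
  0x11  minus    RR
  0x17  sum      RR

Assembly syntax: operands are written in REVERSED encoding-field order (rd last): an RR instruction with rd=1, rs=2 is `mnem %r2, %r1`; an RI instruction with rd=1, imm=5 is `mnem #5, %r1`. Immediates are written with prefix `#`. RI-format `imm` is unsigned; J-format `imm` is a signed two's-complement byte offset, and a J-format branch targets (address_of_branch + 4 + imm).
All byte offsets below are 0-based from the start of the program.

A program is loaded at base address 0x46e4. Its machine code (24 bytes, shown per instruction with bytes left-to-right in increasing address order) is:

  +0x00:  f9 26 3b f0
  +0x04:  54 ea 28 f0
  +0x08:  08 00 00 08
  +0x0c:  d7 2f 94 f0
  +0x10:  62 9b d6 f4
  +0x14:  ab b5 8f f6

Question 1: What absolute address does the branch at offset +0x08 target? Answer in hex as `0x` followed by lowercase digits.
off 0x08: read 08 00 00 08 as little → 0x08000008
  top 5b → 0x1 → bl [J]
  imm@[26:0]=0x8 ⇒ #8
  target = base 0x46e4 + off 0x08 + 4 + imm 8 = 0x46f8

0x46f8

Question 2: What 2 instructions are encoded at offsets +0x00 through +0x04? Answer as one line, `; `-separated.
cmpi #3876601, %r0; cmpi #2681428, %r0

@+00  little-endian(f9 26 3b f0) = 0xf03b26f9
  op=0xf03b26f9>>27=0x1e ⇒ cmpi (RI)
  rd: (w>>23)&0xf=0x0 → %r0
  imm: (w>>0)&0x7fffff=0x3b26f9 → #3876601
@+04  little-endian(54 ea 28 f0) = 0xf028ea54
  op=0xf028ea54>>27=0x1e ⇒ cmpi (RI)
  rd: (w>>23)&0xf=0x0 → %r0
  imm: (w>>0)&0x7fffff=0x28ea54 → #2681428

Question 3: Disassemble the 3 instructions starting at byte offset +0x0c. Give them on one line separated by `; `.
cmpi #1322967, %r1; cmpi #5675874, %r9; cmpi #1029547, %r13

+0x0c: d7 2f 94 f0 ⇒ word 0xf0942fd7 (little)
  opcode bits[31:27]=0x1e: cmpi/RI
  [26:23] rd=1 = %r1
  [22:0] imm=1322967 = #1322967
+0x10: 62 9b d6 f4 ⇒ word 0xf4d69b62 (little)
  opcode bits[31:27]=0x1e: cmpi/RI
  [26:23] rd=9 = %r9
  [22:0] imm=5675874 = #5675874
+0x14: ab b5 8f f6 ⇒ word 0xf68fb5ab (little)
  opcode bits[31:27]=0x1e: cmpi/RI
  [26:23] rd=13 = %r13
  [22:0] imm=1029547 = #1029547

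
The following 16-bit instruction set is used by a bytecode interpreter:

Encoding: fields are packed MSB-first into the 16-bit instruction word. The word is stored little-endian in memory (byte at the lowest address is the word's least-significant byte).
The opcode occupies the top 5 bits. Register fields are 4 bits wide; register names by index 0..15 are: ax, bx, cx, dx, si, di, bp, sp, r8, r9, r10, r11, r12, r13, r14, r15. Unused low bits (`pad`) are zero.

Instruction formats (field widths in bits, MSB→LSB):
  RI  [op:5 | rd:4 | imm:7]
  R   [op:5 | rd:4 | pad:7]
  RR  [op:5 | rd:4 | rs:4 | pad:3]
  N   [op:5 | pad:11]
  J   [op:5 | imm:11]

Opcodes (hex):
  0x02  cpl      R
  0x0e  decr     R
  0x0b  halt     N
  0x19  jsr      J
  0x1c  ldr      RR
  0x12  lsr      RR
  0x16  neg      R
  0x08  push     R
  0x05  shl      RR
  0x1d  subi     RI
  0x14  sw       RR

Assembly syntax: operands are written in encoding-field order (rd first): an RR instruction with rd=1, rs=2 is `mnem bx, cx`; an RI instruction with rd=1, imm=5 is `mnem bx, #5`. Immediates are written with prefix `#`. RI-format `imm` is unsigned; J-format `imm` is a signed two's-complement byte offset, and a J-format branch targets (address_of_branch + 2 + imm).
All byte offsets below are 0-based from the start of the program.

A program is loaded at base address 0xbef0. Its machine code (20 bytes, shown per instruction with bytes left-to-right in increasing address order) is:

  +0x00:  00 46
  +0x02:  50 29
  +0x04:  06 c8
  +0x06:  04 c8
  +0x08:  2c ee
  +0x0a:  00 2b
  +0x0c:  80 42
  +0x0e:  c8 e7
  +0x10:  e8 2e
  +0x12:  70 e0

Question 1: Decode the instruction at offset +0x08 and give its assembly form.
subi r12, #44

[08] 2c ee → 0xee2c
  top 5b → 0x1d → subi [RI]
  rd@[10:7]=0xc ⇒ r12
  imm@[6:0]=0x2c ⇒ #44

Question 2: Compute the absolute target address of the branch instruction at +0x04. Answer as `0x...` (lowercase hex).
0xbefc

@+04  little-endian(06 c8) = 0xc806
  top 5b → 0x19 → jsr [J]
  imm@[10:0]=0x6 ⇒ #6
  target = base 0xbef0 + off 0x04 + 2 + imm 6 = 0xbefc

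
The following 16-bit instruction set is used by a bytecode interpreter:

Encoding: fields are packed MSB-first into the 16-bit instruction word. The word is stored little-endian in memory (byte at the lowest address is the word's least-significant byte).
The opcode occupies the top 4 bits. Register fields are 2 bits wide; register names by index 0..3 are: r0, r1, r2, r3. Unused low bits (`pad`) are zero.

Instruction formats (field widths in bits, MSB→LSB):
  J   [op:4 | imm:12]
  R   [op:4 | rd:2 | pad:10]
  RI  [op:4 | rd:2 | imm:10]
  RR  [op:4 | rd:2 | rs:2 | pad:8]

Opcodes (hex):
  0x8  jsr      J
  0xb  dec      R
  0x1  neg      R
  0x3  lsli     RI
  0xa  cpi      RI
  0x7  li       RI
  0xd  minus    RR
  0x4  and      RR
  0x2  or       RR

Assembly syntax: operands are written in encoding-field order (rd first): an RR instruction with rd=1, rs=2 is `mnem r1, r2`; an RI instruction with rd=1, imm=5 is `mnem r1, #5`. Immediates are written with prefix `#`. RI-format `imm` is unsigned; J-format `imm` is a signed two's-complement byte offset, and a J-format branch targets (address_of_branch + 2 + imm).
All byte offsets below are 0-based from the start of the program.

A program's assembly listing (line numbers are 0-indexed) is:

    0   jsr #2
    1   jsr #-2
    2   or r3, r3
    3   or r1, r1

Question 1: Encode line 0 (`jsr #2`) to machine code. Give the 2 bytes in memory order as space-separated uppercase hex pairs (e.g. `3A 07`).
02 80

0. jsr fields op=0x8:4|imm=2:12 → word 8002h → 02 80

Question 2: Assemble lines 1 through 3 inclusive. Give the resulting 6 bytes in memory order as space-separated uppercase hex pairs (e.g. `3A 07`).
FE 8F 00 2F 00 25

L1: jsr op=0x8:4|imm=-2:12 ⇒ 0x8ffe ⇒ little fe 8f
L2: or op=0x2:4|rd=3:2|rs=3:2|pad=0:8 ⇒ 0x2f00 ⇒ little 00 2f
L3: or op=0x2:4|rd=1:2|rs=1:2|pad=0:8 ⇒ 0x2500 ⇒ little 00 25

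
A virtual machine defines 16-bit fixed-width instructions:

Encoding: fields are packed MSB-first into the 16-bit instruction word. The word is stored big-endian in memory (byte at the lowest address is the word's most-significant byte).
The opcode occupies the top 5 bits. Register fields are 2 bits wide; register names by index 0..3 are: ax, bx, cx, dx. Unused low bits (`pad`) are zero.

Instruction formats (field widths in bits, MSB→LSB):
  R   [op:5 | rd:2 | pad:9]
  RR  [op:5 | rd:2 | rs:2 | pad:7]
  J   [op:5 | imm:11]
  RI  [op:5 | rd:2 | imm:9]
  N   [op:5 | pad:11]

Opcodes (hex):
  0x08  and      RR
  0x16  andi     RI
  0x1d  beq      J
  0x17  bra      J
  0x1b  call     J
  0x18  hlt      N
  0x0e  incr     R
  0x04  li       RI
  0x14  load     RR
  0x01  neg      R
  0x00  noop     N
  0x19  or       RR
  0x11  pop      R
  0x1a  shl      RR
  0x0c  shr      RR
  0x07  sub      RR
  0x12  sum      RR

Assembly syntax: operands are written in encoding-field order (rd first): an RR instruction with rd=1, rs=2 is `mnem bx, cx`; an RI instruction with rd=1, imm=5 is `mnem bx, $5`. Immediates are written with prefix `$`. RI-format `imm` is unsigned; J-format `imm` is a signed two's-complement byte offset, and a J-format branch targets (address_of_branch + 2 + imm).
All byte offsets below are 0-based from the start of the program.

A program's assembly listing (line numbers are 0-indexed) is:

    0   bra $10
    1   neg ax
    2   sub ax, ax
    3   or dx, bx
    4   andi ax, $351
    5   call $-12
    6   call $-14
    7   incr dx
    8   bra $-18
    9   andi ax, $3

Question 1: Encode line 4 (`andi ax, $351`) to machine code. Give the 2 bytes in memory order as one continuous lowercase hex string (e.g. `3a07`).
b15f

line 4 (andi): pack op=0x16:5|rd=0:2|imm=351:9 = 0xb15f; big→ b1 5f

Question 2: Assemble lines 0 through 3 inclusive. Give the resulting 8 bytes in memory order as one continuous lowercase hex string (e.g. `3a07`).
b80a08003800ce80

L0: bra op=0x17:5|imm=10:11 ⇒ 0xb80a ⇒ big b8 0a
L1: neg op=0x1:5|rd=0:2|pad=0:9 ⇒ 0x0800 ⇒ big 08 00
L2: sub op=0x7:5|rd=0:2|rs=0:2|pad=0:7 ⇒ 0x3800 ⇒ big 38 00
L3: or op=0x19:5|rd=3:2|rs=1:2|pad=0:7 ⇒ 0xce80 ⇒ big ce 80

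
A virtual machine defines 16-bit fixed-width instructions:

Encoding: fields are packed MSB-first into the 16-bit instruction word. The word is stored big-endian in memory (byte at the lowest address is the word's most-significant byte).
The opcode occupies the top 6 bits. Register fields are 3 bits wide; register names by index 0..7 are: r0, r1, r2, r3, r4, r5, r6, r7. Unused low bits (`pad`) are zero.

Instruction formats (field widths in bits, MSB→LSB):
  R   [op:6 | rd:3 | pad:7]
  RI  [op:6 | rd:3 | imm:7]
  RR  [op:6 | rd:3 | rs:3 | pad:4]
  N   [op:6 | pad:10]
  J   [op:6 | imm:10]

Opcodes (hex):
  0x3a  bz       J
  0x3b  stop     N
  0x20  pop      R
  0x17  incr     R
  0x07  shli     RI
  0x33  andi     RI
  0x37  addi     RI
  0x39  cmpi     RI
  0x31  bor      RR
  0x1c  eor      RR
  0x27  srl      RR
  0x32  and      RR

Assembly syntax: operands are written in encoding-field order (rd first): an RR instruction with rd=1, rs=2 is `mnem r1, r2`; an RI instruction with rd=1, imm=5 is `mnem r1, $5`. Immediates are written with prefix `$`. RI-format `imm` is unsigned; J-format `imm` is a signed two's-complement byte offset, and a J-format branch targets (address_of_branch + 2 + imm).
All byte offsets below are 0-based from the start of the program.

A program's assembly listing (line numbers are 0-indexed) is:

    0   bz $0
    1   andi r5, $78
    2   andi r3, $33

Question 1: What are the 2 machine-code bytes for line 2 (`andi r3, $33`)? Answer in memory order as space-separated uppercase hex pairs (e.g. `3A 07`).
2. andi fields op=0x33:6|rd=3:3|imm=33:7 → word cda1h → cd a1

CD A1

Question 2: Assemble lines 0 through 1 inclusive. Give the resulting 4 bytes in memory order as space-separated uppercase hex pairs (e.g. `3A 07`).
line 0 (bz): pack op=0x3a:6|imm=0:10 = 0xe800; big→ e8 00
line 1 (andi): pack op=0x33:6|rd=5:3|imm=78:7 = 0xcece; big→ ce ce

E8 00 CE CE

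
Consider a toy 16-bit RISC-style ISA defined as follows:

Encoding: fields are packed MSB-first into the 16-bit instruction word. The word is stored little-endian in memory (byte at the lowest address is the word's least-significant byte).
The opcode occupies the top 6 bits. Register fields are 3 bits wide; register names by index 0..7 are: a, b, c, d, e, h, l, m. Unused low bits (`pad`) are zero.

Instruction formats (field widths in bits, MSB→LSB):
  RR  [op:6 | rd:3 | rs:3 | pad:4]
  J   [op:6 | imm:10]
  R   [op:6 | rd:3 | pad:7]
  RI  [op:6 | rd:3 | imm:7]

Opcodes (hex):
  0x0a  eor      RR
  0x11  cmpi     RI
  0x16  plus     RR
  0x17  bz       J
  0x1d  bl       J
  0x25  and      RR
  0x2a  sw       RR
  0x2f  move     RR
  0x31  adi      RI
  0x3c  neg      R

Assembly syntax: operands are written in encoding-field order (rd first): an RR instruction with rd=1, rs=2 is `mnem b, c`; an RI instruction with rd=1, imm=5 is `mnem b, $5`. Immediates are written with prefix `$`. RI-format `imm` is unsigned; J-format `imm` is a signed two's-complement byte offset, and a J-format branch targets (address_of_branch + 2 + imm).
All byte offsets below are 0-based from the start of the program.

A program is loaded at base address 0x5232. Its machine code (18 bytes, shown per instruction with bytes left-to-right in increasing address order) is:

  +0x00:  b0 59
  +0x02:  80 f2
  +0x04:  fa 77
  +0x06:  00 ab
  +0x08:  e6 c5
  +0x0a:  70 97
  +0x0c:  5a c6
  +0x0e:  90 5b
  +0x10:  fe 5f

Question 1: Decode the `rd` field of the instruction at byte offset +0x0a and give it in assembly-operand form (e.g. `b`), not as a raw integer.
off 0x0a: read 70 97 as little → 0x9770
  op=0x9770>>10=0x25 ⇒ and (RR)
  rd@[9:7]=0x6 ⇒ l
  rs@[6:4]=0x7 ⇒ m

l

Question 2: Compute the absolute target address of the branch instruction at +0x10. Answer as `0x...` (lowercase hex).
[10] fe 5f → 0x5ffe
  opcode bits[15:10]=0x17: bz/J
  imm: (w>>0)&0x3ff=0x3fe (s10→-2) → $-2
  target = base 0x5232 + off 0x10 + 2 + imm -2 = 0x5242

0x5242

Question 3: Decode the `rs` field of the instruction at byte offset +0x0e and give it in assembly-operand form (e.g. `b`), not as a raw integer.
[0e] 90 5b → 0x5b90
  op=0x5b90>>10=0x16 ⇒ plus (RR)
  [9:7] rd=7 = m
  [6:4] rs=1 = b

b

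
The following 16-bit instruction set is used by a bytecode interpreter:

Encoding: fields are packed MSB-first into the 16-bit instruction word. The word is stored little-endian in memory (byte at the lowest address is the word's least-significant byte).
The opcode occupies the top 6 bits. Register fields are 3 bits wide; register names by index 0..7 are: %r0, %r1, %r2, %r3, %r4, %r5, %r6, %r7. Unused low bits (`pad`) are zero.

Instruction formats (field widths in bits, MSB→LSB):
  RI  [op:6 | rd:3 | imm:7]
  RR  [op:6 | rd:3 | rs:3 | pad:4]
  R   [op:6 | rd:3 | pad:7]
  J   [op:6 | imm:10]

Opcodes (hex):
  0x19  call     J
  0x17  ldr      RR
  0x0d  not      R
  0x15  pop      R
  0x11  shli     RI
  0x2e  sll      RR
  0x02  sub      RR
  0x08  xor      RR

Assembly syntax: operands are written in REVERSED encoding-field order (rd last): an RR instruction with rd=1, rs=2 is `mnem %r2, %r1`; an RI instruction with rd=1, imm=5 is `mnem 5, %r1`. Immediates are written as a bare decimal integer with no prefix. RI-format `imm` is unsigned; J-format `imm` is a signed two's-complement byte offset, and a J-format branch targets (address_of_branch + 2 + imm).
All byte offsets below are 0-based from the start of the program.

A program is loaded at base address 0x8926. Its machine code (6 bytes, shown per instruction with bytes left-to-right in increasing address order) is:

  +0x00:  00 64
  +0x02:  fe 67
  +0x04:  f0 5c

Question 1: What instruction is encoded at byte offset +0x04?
ldr %r7, %r1

off 0x04: read f0 5c as little → 0x5cf0
  opcode bits[15:10]=0x17: ldr/RR
  rd@[9:7]=0x1 ⇒ %r1
  rs@[6:4]=0x7 ⇒ %r7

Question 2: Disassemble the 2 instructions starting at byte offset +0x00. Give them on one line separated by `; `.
call 0; call -2

+0x00: 00 64 ⇒ word 0x6400 (little)
  op=0x6400>>10=0x19 ⇒ call (J)
  imm: (w>>0)&0x3ff=0x0 → 0
+0x02: fe 67 ⇒ word 0x67fe (little)
  op=0x67fe>>10=0x19 ⇒ call (J)
  imm: (w>>0)&0x3ff=0x3fe (s10→-2) → -2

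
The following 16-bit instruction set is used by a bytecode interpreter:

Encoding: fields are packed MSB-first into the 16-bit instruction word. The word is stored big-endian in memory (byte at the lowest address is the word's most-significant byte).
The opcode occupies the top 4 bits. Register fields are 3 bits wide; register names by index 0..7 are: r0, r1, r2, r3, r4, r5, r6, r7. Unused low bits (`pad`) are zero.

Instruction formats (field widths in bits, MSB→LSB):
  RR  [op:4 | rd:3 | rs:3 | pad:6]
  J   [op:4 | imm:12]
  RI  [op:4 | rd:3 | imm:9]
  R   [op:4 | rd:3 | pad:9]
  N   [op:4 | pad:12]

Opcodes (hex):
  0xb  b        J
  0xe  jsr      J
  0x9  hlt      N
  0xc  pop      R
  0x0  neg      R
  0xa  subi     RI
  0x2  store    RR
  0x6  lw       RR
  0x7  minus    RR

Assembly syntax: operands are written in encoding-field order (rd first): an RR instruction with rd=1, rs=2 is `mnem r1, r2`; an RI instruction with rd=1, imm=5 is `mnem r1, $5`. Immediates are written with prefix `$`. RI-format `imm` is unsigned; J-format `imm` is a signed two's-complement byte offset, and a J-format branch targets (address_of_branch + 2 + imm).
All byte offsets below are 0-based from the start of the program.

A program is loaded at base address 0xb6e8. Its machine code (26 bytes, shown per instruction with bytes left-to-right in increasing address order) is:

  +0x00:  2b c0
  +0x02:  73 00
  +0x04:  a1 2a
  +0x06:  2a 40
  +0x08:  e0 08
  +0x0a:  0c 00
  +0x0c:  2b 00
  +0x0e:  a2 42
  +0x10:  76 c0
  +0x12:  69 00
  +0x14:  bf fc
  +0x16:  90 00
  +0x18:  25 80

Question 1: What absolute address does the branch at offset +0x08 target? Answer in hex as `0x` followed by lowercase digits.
@+08  big-endian(e0 08) = 0xe008
  top 4b → 0xe → jsr [J]
  imm: (w>>0)&0xfff=0x8 → $8
  target = base 0xb6e8 + off 0x08 + 2 + imm 8 = 0xb6fa

0xb6fa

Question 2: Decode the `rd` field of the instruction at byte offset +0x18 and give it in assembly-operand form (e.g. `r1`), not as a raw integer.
[18] 25 80 → 0x2580
  op=0x2580>>12=0x2 ⇒ store (RR)
  rd@[11:9]=0x2 ⇒ r2
  rs@[8:6]=0x6 ⇒ r6

r2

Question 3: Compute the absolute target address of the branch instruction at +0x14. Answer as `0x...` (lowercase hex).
off 0x14: read bf fc as big → 0xbffc
  opcode bits[15:12]=0xb: b/J
  imm: (w>>0)&0xfff=0xffc (s12→-4) → $-4
  target = base 0xb6e8 + off 0x14 + 2 + imm -4 = 0xb6fa

0xb6fa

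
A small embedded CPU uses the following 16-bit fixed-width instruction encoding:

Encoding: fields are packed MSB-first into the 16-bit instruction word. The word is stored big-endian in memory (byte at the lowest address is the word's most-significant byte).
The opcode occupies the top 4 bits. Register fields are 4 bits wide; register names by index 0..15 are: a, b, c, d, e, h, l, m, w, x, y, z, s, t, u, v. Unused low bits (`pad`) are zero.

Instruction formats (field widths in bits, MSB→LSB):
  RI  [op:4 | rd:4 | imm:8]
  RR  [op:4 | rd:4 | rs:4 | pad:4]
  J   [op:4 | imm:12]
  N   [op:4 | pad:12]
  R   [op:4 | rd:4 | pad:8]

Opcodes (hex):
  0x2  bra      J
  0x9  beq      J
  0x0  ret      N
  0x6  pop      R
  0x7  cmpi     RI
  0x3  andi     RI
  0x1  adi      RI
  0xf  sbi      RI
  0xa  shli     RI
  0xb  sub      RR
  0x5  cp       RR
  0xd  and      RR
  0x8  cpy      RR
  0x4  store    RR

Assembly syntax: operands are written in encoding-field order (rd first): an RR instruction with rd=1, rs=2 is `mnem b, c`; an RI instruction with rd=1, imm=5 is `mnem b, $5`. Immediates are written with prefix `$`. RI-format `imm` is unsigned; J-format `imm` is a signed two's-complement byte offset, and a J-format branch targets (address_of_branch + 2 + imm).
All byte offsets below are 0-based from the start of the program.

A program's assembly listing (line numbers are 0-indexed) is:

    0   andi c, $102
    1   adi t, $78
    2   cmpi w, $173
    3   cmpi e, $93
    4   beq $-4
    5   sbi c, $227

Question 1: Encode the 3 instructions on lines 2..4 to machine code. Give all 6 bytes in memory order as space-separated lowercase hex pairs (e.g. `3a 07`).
2. cmpi fields op=0x7:4|rd=8:4|imm=173:8 → word 78adh → 78 ad
3. cmpi fields op=0x7:4|rd=4:4|imm=93:8 → word 745dh → 74 5d
4. beq fields op=0x9:4|imm=-4:12 → word 9ffch → 9f fc

78 ad 74 5d 9f fc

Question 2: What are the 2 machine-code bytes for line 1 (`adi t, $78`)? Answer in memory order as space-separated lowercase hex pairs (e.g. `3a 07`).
1d 4e

1. adi fields op=0x1:4|rd=13:4|imm=78:8 → word 1d4eh → 1d 4e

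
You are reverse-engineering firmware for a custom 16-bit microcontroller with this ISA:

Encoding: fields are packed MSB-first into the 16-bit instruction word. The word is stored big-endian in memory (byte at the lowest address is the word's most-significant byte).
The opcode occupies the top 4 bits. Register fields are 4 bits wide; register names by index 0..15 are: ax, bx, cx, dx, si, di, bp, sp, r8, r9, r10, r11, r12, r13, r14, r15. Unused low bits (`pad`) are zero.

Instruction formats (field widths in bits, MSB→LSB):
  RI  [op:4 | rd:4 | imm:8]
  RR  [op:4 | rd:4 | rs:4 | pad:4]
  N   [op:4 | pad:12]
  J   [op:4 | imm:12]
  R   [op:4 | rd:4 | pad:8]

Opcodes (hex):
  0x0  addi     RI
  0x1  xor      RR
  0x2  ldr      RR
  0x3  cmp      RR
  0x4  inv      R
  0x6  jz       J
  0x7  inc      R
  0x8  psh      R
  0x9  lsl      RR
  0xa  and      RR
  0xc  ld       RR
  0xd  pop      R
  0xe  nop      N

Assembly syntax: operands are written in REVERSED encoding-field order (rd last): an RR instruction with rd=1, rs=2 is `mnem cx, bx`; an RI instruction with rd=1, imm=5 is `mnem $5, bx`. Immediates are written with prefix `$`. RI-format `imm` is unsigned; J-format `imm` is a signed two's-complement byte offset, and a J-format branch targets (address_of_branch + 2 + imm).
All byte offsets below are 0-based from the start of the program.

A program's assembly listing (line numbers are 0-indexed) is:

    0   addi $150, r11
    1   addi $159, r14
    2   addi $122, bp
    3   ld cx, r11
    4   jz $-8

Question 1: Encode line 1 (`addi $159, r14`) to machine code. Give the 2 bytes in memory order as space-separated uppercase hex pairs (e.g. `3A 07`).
0E 9F

L1: addi op=0x0:4|rd=14:4|imm=159:8 ⇒ 0x0e9f ⇒ big 0e 9f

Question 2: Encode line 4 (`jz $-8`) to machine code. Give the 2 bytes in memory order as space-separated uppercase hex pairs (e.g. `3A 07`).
6F F8

line 4 (jz): pack op=0x6:4|imm=-8:12 = 0x6ff8; big→ 6f f8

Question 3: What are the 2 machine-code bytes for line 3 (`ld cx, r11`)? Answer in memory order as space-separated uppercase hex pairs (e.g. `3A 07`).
CB 20

line 3 (ld): pack op=0xc:4|rd=11:4|rs=2:4|pad=0:4 = 0xcb20; big→ cb 20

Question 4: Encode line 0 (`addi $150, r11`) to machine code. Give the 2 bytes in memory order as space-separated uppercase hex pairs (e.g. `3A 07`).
0B 96

line 0 (addi): pack op=0x0:4|rd=11:4|imm=150:8 = 0x0b96; big→ 0b 96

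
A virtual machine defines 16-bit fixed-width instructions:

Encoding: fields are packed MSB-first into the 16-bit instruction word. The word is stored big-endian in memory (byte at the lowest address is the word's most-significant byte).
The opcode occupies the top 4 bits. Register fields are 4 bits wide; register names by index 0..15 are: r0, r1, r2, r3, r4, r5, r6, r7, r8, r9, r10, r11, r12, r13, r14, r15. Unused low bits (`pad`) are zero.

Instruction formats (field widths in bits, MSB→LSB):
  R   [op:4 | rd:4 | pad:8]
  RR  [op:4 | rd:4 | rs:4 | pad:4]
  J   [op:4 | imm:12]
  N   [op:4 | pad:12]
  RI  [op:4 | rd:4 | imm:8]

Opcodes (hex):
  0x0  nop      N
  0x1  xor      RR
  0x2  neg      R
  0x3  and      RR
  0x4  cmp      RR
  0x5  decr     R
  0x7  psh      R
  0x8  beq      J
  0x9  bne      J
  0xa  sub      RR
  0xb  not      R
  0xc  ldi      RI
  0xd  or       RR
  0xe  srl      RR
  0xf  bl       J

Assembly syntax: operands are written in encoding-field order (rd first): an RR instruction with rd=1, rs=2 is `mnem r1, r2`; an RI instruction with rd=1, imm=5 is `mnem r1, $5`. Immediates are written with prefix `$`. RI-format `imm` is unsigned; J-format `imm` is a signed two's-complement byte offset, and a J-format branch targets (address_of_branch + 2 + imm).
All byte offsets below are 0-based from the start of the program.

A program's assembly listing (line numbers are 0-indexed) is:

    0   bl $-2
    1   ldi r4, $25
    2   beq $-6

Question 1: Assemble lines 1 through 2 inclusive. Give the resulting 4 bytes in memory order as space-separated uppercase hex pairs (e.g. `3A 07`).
line 1 (ldi): pack op=0xc:4|rd=4:4|imm=25:8 = 0xc419; big→ c4 19
line 2 (beq): pack op=0x8:4|imm=-6:12 = 0x8ffa; big→ 8f fa

C4 19 8F FA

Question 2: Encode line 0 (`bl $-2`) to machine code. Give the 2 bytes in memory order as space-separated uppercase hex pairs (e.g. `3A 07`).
FF FE

line 0 (bl): pack op=0xf:4|imm=-2:12 = 0xfffe; big→ ff fe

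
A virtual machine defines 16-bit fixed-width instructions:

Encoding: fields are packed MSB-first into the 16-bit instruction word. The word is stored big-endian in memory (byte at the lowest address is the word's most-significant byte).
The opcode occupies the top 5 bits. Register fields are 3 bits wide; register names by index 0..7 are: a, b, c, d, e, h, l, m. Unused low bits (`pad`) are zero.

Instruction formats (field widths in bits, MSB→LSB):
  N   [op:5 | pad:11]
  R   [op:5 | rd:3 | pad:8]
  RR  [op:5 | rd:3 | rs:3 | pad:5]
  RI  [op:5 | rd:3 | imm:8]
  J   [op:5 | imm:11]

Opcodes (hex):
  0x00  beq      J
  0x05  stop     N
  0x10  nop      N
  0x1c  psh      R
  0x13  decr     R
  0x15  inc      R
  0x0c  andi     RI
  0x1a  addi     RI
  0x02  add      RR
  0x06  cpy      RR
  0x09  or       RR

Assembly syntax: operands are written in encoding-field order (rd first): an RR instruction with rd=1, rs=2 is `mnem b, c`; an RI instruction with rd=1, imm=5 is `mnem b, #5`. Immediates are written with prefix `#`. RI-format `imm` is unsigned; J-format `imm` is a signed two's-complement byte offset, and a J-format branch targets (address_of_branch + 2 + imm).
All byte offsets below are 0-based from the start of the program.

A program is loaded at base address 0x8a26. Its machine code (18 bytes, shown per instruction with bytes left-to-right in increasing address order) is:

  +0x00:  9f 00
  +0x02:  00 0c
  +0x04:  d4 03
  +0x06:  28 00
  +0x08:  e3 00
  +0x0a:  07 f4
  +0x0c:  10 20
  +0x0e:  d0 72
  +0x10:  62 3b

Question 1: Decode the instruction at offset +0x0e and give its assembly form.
addi a, #114

@+0e  big-endian(d0 72) = 0xd072
  op=0xd072>>11=0x1a ⇒ addi (RI)
  [10:8] rd=0 = a
  [7:0] imm=114 = #114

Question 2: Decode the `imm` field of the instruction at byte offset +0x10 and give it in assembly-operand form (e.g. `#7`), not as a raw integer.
+0x10: 62 3b ⇒ word 0x623b (big)
  top 5b → 0xc → andi [RI]
  rd@[10:8]=0x2 ⇒ c
  imm@[7:0]=0x3b ⇒ #59

#59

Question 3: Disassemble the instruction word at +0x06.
stop

+0x06: 28 00 ⇒ word 0x2800 (big)
  op=0x2800>>11=0x5 ⇒ stop (N)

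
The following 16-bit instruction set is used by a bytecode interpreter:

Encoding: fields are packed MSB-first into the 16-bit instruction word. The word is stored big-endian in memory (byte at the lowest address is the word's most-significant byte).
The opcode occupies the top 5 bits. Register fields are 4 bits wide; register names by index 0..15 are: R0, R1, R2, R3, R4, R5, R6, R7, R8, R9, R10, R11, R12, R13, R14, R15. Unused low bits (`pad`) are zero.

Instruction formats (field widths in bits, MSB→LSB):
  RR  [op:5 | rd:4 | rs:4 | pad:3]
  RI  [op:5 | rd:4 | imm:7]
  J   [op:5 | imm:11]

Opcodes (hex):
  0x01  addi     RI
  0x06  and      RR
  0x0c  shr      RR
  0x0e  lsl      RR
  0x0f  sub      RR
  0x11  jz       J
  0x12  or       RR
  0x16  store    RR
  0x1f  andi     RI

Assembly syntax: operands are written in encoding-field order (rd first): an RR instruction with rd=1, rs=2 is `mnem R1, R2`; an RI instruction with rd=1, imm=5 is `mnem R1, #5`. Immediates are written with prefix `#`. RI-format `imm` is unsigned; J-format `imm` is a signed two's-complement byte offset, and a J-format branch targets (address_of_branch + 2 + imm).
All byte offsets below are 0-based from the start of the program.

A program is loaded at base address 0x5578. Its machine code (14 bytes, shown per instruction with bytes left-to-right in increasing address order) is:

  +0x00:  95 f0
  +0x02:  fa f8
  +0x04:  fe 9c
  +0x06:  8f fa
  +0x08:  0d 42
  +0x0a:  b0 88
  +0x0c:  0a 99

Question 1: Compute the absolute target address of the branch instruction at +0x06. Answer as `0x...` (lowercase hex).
+0x06: 8f fa ⇒ word 0x8ffa (big)
  op=0x8ffa>>11=0x11 ⇒ jz (J)
  imm: (w>>0)&0x7ff=0x7fa (s11→-6) → #-6
  target = base 0x5578 + off 0x06 + 2 + imm -6 = 0x557a

0x557a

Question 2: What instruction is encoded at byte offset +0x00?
or R11, R14

off 0x00: read 95 f0 as big → 0x95f0
  opcode bits[15:11]=0x12: or/RR
  rd@[10:7]=0xb ⇒ R11
  rs@[6:3]=0xe ⇒ R14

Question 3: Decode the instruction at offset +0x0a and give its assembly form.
@+0a  big-endian(b0 88) = 0xb088
  op=0xb088>>11=0x16 ⇒ store (RR)
  rd@[10:7]=0x1 ⇒ R1
  rs@[6:3]=0x1 ⇒ R1

store R1, R1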